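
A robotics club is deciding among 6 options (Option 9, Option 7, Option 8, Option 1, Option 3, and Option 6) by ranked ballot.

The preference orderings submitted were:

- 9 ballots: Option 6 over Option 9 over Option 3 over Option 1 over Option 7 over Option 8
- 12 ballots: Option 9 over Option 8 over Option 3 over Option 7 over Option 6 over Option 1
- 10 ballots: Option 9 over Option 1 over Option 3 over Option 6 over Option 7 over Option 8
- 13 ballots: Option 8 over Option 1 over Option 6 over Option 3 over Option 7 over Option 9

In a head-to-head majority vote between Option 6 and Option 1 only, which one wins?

Ballots ranking Option 6 above Option 1: 9+12 = 21.
Ballots ranking Option 1 above Option 6: 10+13 = 23.
Option 1 wins the head-to-head, 23–21.

Option 1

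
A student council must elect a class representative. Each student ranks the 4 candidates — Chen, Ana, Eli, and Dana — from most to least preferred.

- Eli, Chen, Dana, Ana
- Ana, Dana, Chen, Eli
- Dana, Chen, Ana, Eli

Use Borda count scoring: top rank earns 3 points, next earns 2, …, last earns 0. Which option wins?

Dana

Borda scores:
  Chen: 2 + 1 + 2 = 5
  Ana: 0 + 3 + 1 = 4
  Eli: 3 + 0 + 0 = 3
  Dana: 1 + 2 + 3 = 6
Dana has the highest total.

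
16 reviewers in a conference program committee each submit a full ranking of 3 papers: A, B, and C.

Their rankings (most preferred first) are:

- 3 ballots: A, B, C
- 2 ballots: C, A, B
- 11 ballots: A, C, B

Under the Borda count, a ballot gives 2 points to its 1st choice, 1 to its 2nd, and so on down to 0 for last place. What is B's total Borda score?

3

Borda scores:
  A: 3·2 + 2·1 + 11·2 = 30
  B: 3·1 + 2·0 + 11·0 = 3
  C: 3·0 + 2·2 + 11·1 = 15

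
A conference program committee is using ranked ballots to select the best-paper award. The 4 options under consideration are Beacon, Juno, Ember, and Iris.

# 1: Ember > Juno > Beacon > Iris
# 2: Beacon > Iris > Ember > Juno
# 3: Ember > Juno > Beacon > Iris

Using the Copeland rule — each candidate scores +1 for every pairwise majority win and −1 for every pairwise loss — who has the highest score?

Ember

Pairwise results:
  Beacon vs Juno: Juno wins 2–1.
  Beacon vs Ember: Ember wins 2–1.
  Beacon vs Iris: Beacon wins 3–0.
  Juno vs Ember: Ember wins 3–0.
  Juno vs Iris: Juno wins 2–1.
  Ember vs Iris: Ember wins 2–1.
Copeland scores (wins − losses):
  Beacon: 1 − 2 = -1
  Juno: 2 − 1 = 1
  Ember: 3 − 0 = 3
  Iris: 0 − 3 = -3
Ember has the best Copeland score.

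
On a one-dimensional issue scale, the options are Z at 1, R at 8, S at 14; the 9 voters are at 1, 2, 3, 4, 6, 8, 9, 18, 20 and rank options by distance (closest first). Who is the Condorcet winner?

R

With single-peaked preferences on a line, the Condorcet winner is the candidate closest to the median voter.
The median voter (position 6) is closest to R at 8.
Check: R vs Z — voters closer to R: 5 of 9.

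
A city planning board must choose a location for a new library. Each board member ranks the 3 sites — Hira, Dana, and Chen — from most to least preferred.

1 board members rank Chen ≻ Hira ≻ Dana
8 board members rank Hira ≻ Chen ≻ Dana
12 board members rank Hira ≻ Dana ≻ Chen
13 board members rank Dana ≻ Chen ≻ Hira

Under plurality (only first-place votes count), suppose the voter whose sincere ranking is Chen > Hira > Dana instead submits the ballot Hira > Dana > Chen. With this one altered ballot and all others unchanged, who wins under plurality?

Hira

First-place totals with the altered ballot: Hira 21, Dana 13, Chen 0.
The winner is unchanged: still Hira.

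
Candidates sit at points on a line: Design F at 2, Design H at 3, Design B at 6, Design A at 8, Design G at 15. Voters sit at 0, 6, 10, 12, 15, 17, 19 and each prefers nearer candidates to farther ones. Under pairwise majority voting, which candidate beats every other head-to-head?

Design G

With single-peaked preferences on a line, the Condorcet winner is the candidate closest to the median voter.
The median voter (position 12) is closest to Design G at 15.
Check: Design G vs Design A — voters closer to Design G: 4 of 7.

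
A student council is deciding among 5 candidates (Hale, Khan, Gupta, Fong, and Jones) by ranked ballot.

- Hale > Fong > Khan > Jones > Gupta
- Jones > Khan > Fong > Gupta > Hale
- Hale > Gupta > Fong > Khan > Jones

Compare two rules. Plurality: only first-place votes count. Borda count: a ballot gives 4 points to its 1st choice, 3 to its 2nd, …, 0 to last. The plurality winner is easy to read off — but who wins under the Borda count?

Plurality first-place counts: Hale 2, Khan 0, Gupta 0, Fong 0, Jones 1 → Hale.
Borda totals: Hale 8, Khan 6, Gupta 4, Fong 7, Jones 5 → Hale.

Hale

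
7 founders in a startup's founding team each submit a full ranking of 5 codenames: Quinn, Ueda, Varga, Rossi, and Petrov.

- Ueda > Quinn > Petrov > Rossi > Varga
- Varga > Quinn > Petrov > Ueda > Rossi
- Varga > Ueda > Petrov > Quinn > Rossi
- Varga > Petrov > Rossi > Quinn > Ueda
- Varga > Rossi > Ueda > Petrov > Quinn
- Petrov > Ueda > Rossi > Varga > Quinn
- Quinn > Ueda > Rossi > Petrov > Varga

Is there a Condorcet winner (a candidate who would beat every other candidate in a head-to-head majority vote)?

Head-to-head results (7 voters total):
Quinn vs Ueda: Ueda wins 4–3.
Quinn vs Varga: Varga wins 5–2.
Quinn vs Rossi: Quinn wins 4–3.
Quinn vs Petrov: Petrov wins 4–3.
Ueda vs Varga: Varga wins 4–3.
Ueda vs Rossi: Ueda wins 5–2.
Ueda vs Petrov: Ueda wins 4–3.
Varga vs Rossi: Varga wins 4–3.
Varga vs Petrov: Varga wins 4–3.
Rossi vs Petrov: Petrov wins 5–2.
Varga beats each rival — Quinn (5–2), Ueda (4–3), Rossi (4–3), Petrov (4–3) — so Varga is the Condorcet winner.

Yes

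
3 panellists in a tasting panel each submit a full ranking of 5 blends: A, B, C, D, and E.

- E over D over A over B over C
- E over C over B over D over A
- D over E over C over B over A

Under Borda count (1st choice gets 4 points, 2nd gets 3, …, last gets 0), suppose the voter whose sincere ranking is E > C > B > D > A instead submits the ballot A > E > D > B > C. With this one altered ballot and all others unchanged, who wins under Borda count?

Borda totals with the altered ballot: A 6, B 3, C 2, D 9, E 10.
The winner is unchanged: still E.

E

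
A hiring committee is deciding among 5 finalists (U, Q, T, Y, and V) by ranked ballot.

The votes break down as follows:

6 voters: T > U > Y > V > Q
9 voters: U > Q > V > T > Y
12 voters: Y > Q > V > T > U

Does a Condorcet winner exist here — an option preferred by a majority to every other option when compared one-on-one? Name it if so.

No Condorcet winner

Head-to-head results (27 voters total):
U vs Q: U wins 15–12.
U vs T: T wins 18–9.
U vs Y: U wins 15–12.
U vs V: U wins 15–12.
Q vs T: Q wins 21–6.
Q vs Y: Y wins 18–9.
Q vs V: Q wins 21–6.
T vs Y: T wins 15–12.
T vs V: V wins 21–6.
Y vs V: Y wins 18–9.
No candidate beats all others: U beats Q beats T beats U, a majority cycle.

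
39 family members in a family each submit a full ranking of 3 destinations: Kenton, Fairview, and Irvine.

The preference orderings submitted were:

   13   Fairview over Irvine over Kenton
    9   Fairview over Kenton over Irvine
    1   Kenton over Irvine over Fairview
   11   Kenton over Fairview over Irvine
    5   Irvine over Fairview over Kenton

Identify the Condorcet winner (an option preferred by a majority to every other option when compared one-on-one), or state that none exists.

Fairview

Head-to-head results (39 voters total):
Kenton vs Fairview: Fairview wins 27–12.
Kenton vs Irvine: Kenton wins 21–18.
Fairview vs Irvine: Fairview wins 33–6.
Fairview beats each rival — Kenton (27–12), Irvine (33–6) — so Fairview is the Condorcet winner.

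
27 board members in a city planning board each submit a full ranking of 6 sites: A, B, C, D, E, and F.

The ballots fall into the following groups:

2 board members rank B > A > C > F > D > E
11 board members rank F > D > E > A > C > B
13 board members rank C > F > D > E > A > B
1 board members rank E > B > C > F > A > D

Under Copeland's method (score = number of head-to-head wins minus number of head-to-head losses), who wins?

Pairwise results:
  A vs B: A wins 24–3.
  A vs C: C wins 14–13.
  A vs D: D wins 24–3.
  A vs E: E wins 25–2.
  A vs F: F wins 25–2.
  B vs C: C wins 24–3.
  B vs D: D wins 24–3.
  B vs E: E wins 25–2.
  B vs F: F wins 24–3.
  C vs D: C wins 16–11.
  C vs E: C wins 15–12.
  C vs F: C wins 16–11.
  D vs E: D wins 26–1.
  D vs F: F wins 27–0.
  E vs F: F wins 26–1.
Copeland scores (wins − losses):
  A: 1 − 4 = -3
  B: 0 − 5 = -5
  C: 5 − 0 = 5
  D: 3 − 2 = 1
  E: 2 − 3 = -1
  F: 4 − 1 = 3
C has the best Copeland score.

C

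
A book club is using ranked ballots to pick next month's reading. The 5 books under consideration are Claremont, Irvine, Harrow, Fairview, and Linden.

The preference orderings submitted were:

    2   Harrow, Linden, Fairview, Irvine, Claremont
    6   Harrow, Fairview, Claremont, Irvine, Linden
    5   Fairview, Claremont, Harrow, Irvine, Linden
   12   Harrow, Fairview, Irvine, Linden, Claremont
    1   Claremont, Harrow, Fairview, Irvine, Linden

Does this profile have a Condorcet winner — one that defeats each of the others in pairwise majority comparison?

Head-to-head results (26 voters total):
Claremont vs Irvine: Irvine wins 14–12.
Claremont vs Harrow: Harrow wins 20–6.
Claremont vs Fairview: Fairview wins 25–1.
Claremont vs Linden: Linden wins 14–12.
Irvine vs Harrow: Harrow wins 26–0.
Irvine vs Fairview: Fairview wins 26–0.
Irvine vs Linden: Irvine wins 24–2.
Harrow vs Fairview: Harrow wins 21–5.
Harrow vs Linden: Harrow wins 26–0.
Fairview vs Linden: Fairview wins 24–2.
Harrow beats each rival — Claremont (20–6), Irvine (26–0), Fairview (21–5), Linden (26–0) — so Harrow is the Condorcet winner.

Yes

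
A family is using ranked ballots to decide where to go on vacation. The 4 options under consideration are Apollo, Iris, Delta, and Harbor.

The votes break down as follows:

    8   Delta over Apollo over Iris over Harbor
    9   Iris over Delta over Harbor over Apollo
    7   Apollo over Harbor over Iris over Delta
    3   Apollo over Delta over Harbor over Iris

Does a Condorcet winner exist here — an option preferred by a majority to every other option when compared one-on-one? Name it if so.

No Condorcet winner

Head-to-head results (27 voters total):
Apollo vs Iris: Apollo wins 18–9.
Apollo vs Delta: Delta wins 17–10.
Apollo vs Harbor: Apollo wins 18–9.
Iris vs Delta: Iris wins 16–11.
Iris vs Harbor: Iris wins 17–10.
Delta vs Harbor: Delta wins 20–7.
No candidate beats all others: Apollo beats Iris beats Delta beats Apollo, a majority cycle.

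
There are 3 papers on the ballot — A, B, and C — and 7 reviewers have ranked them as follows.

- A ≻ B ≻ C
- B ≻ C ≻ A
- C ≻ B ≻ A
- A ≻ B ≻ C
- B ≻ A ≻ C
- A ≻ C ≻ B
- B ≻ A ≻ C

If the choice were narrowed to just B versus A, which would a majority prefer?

B

Ballots ranking B above A: 4.
Ballots ranking A above B: 3.
B wins the head-to-head, 4–3.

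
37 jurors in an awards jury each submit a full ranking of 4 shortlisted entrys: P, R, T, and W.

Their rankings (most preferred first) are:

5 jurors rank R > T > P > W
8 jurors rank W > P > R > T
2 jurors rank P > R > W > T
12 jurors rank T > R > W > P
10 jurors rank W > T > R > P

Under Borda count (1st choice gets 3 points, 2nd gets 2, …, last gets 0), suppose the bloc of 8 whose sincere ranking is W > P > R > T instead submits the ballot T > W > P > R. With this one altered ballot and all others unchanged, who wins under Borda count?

T

Borda totals with the altered ballot: P 19, R 53, T 90, W 60.
The switch changes the winner from W to T.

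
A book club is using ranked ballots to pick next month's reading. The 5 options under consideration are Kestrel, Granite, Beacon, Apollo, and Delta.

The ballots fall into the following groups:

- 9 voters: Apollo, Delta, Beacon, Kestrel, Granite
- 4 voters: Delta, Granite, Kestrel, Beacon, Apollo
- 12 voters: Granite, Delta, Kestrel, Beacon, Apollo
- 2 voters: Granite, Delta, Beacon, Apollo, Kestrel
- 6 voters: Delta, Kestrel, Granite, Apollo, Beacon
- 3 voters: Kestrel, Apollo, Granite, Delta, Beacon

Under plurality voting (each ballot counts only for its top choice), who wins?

Granite

First-place vote totals:
  Kestrel: 3
  Granite: 14
  Beacon: 0
  Apollo: 9
  Delta: 10
Granite has the most first-place votes.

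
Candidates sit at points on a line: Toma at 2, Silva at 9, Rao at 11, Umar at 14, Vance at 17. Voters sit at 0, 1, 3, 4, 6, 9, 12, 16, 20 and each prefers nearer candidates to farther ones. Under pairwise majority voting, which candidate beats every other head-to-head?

With single-peaked preferences on a line, the Condorcet winner is the candidate closest to the median voter.
The median voter (position 6) is closest to Silva at 9.
Check: Silva vs Umar — voters closer to Silva: 6 of 9.

Silva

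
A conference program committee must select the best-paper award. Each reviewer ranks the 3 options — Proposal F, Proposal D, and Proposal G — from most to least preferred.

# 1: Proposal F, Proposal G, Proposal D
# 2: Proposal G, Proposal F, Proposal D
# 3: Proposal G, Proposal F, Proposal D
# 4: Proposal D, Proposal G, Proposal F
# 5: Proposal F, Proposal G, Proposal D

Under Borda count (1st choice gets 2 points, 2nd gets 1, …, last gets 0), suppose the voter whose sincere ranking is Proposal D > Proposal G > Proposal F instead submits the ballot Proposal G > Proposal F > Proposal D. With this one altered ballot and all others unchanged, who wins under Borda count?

Proposal G

Borda totals with the altered ballot: Proposal F 7, Proposal D 0, Proposal G 8.
The winner is unchanged: still Proposal G.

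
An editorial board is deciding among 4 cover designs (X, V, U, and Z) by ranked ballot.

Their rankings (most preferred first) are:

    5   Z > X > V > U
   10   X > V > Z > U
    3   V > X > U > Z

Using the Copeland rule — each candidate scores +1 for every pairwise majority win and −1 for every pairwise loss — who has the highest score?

X

Pairwise results:
  X vs V: X wins 15–3.
  X vs U: X wins 18–0.
  X vs Z: X wins 13–5.
  V vs U: V wins 18–0.
  V vs Z: V wins 13–5.
  U vs Z: Z wins 15–3.
Copeland scores (wins − losses):
  X: 3 − 0 = 3
  V: 2 − 1 = 1
  U: 0 − 3 = -3
  Z: 1 − 2 = -1
X has the best Copeland score.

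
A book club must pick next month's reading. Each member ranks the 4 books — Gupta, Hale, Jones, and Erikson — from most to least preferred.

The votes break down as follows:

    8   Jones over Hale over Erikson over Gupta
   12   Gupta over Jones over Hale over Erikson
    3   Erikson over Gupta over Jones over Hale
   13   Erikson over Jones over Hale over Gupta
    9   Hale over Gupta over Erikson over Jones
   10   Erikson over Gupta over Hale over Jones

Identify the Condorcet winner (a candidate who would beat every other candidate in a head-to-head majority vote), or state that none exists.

Head-to-head results (55 voters total):
Gupta vs Hale: Hale wins 30–25.
Gupta vs Jones: Gupta wins 34–21.
Gupta vs Erikson: Erikson wins 34–21.
Hale vs Jones: Jones wins 36–19.
Hale vs Erikson: Hale wins 29–26.
Jones vs Erikson: Erikson wins 35–20.
No candidate beats all others: Gupta beats Jones beats Hale beats Gupta, a majority cycle.

No Condorcet winner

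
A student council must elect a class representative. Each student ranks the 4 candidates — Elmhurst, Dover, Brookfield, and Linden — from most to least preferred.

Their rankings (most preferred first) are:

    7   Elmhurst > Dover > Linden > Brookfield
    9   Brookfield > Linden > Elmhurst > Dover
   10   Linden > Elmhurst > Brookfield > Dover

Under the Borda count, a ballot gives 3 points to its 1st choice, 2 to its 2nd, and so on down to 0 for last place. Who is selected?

Borda scores:
  Elmhurst: 7·3 + 9·1 + 10·2 = 50
  Dover: 7·2 + 9·0 + 10·0 = 14
  Brookfield: 7·0 + 9·3 + 10·1 = 37
  Linden: 7·1 + 9·2 + 10·3 = 55
Linden has the highest total.

Linden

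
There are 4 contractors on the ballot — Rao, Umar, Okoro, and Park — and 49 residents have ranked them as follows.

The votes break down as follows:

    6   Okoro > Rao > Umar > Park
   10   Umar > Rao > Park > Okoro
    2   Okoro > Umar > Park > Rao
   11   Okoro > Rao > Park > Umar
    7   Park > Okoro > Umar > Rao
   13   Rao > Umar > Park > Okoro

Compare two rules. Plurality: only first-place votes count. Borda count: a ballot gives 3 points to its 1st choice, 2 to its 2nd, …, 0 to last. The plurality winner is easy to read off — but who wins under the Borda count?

Plurality first-place counts: Rao 13, Umar 10, Okoro 19, Park 7 → Okoro.
Borda totals: Rao 93, Umar 73, Okoro 71, Park 57 → Rao.

Rao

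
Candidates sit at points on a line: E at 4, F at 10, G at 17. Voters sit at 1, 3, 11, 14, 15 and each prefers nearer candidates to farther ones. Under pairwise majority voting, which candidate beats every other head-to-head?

F

With single-peaked preferences on a line, the Condorcet winner is the candidate closest to the median voter.
The median voter (position 11) is closest to F at 10.
Check: F vs E — voters closer to F: 3 of 5.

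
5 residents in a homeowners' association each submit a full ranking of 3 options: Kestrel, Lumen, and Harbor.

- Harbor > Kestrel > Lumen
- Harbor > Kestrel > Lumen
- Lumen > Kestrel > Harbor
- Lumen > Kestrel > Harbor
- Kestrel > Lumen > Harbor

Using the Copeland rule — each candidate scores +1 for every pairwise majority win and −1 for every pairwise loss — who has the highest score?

Pairwise results:
  Kestrel vs Lumen: Kestrel wins 3–2.
  Kestrel vs Harbor: Kestrel wins 3–2.
  Lumen vs Harbor: Lumen wins 3–2.
Copeland scores (wins − losses):
  Kestrel: 2 − 0 = 2
  Lumen: 1 − 1 = 0
  Harbor: 0 − 2 = -2
Kestrel has the best Copeland score.

Kestrel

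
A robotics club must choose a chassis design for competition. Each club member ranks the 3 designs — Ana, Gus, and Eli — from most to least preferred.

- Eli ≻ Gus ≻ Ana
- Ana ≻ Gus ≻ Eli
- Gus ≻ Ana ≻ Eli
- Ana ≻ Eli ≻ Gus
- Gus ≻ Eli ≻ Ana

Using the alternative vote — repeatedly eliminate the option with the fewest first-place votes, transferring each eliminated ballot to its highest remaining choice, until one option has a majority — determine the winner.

Gus

Round 1: Ana 2, Gus 2, Eli 1. Eli has the fewest and is eliminated.
Round 2: Gus 3, Ana 2. Gus has a majority.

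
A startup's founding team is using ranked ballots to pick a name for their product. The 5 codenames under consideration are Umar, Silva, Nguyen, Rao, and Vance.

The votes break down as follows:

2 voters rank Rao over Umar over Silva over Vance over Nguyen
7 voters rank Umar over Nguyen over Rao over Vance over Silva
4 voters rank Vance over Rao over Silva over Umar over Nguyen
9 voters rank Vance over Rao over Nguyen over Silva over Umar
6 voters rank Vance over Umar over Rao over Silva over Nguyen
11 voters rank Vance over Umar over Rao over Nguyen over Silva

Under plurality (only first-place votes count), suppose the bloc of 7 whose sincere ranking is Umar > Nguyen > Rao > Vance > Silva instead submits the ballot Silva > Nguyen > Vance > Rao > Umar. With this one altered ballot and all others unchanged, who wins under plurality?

Vance

First-place totals with the altered ballot: Umar 0, Silva 7, Nguyen 0, Rao 2, Vance 30.
The winner is unchanged: still Vance.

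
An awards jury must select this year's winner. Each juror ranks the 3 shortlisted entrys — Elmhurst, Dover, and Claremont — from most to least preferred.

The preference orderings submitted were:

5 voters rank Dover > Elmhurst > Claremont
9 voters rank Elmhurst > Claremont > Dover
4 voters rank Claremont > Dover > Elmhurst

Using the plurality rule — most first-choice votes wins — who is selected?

First-place vote totals:
  Elmhurst: 9
  Dover: 5
  Claremont: 4
Elmhurst has the most first-place votes.

Elmhurst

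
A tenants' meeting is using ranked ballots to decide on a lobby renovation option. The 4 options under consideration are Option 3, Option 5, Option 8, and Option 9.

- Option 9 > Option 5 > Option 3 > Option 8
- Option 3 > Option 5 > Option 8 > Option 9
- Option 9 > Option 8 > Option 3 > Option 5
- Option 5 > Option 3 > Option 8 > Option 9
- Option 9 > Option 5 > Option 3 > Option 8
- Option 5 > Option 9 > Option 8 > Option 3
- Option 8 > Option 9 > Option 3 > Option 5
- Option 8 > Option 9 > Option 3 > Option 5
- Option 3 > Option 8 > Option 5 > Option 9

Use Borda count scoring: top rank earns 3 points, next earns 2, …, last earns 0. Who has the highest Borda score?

Option 9

Borda scores:
  Option 3: 1 + 3 + 1 + 2 + 1 + 0 + 1 + 1 + 3 = 13
  Option 5: 2 + 2 + 0 + 3 + 2 + 3 + 0 + 0 + 1 = 13
  Option 8: 0 + 1 + 2 + 1 + 0 + 1 + 3 + 3 + 2 = 13
  Option 9: 3 + 0 + 3 + 0 + 3 + 2 + 2 + 2 + 0 = 15
Option 9 has the highest total.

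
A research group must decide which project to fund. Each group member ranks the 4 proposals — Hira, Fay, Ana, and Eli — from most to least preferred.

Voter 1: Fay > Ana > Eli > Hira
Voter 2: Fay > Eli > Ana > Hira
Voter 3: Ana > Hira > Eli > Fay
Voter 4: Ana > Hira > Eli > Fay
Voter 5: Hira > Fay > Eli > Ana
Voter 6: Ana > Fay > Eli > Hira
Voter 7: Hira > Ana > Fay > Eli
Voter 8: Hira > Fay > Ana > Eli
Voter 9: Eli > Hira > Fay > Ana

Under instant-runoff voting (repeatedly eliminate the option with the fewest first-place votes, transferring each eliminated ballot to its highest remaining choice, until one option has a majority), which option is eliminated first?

Round 1: Hira 3, Ana 3, Fay 2, Eli 1. Eli has the fewest and is eliminated.
Round 2: Hira 4, Ana 3, Fay 2. Fay has the fewest and is eliminated.
Round 3: Ana 5, Hira 4. Ana has a majority.

Eli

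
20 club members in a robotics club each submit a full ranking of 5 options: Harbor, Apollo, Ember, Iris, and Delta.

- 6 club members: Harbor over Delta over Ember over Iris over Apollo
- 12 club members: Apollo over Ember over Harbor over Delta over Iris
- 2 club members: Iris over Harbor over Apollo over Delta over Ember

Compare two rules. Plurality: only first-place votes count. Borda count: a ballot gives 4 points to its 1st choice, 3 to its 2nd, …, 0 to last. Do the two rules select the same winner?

Plurality first-place counts: Harbor 6, Apollo 12, Ember 0, Iris 2, Delta 0 → Apollo.
Borda totals: Harbor 54, Apollo 52, Ember 48, Iris 14, Delta 32 → Harbor.
The two rules disagree: plurality picks Apollo, Borda picks Harbor.

No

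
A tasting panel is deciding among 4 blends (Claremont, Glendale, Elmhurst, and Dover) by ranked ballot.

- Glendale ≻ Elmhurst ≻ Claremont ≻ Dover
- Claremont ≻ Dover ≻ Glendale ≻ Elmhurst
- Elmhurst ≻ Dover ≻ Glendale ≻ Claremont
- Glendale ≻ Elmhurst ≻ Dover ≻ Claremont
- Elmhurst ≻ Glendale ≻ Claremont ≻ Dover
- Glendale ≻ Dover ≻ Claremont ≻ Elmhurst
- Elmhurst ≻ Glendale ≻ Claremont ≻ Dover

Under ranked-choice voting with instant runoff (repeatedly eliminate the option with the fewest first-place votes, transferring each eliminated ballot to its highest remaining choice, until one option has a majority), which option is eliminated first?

Dover

Round 1: Glendale 3, Elmhurst 3, Claremont 1, Dover 0. Dover has the fewest and is eliminated.
Round 2: Glendale 3, Elmhurst 3, Claremont 1. Claremont has the fewest and is eliminated.
Round 3: Glendale 4, Elmhurst 3. Glendale has a majority.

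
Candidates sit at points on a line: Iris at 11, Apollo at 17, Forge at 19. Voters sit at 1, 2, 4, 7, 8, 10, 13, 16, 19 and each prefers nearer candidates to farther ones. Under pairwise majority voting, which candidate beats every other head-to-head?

With single-peaked preferences on a line, the Condorcet winner is the candidate closest to the median voter.
The median voter (position 8) is closest to Iris at 11.
Check: Iris vs Apollo — voters closer to Iris: 7 of 9.

Iris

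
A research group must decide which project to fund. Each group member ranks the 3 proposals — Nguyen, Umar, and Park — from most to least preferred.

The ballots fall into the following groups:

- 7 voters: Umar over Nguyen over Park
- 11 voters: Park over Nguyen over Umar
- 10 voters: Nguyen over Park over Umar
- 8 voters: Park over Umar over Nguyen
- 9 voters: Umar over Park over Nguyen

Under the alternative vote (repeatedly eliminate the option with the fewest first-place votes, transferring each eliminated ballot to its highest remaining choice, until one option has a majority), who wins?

Park

Round 1: Park 19, Umar 16, Nguyen 10. Nguyen has the fewest and is eliminated.
Round 2: Park 29, Umar 16. Park has a majority.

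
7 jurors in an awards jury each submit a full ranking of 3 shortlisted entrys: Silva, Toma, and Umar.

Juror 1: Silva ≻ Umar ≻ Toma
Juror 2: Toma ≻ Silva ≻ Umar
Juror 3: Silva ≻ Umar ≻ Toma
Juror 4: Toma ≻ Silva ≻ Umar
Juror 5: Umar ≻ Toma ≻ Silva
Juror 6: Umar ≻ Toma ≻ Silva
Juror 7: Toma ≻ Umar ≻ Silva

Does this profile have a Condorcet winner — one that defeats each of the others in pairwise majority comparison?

Head-to-head results (7 voters total):
Silva vs Toma: Toma wins 5–2.
Silva vs Umar: Silva wins 4–3.
Toma vs Umar: Umar wins 4–3.
No candidate beats all others: Silva beats Umar beats Toma beats Silva, a majority cycle.

No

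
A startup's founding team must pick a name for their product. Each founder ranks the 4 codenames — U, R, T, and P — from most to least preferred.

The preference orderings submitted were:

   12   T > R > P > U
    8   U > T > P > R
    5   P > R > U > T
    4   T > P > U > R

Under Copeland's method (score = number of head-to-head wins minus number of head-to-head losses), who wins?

Pairwise results:
  U vs R: R wins 17–12.
  U vs T: T wins 16–13.
  U vs P: P wins 21–8.
  R vs T: T wins 24–5.
  R vs P: P wins 17–12.
  T vs P: T wins 24–5.
Copeland scores (wins − losses):
  U: 0 − 3 = -3
  R: 1 − 2 = -1
  T: 3 − 0 = 3
  P: 2 − 1 = 1
T has the best Copeland score.

T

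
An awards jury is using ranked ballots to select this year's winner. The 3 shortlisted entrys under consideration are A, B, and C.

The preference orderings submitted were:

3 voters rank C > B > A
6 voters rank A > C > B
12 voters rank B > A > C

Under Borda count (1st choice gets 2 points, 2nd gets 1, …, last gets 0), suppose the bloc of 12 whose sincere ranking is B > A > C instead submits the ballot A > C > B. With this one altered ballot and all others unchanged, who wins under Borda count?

Borda totals with the altered ballot: A 36, B 3, C 24.
The switch changes the winner from B to A.

A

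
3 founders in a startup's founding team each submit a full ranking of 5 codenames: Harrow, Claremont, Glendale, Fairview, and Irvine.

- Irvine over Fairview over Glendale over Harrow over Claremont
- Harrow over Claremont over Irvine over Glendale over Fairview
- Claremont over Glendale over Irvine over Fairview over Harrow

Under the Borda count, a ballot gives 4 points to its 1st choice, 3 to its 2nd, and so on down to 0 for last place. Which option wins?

Irvine

Borda scores:
  Harrow: 1 + 4 + 0 = 5
  Claremont: 0 + 3 + 4 = 7
  Glendale: 2 + 1 + 3 = 6
  Fairview: 3 + 0 + 1 = 4
  Irvine: 4 + 2 + 2 = 8
Irvine has the highest total.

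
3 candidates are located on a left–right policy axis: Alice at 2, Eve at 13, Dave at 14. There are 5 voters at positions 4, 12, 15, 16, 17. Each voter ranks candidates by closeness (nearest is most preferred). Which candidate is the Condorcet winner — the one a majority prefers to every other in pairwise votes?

Dave

With single-peaked preferences on a line, the Condorcet winner is the candidate closest to the median voter.
The median voter (position 15) is closest to Dave at 14.
Check: Dave vs Alice — voters closer to Dave: 4 of 5.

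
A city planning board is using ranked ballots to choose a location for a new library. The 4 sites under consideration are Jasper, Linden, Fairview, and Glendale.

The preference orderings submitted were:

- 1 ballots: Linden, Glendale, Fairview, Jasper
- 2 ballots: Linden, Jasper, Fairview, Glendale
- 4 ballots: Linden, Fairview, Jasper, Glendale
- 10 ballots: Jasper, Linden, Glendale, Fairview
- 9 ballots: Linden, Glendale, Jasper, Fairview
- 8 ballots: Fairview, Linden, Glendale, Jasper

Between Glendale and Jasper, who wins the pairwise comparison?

Glendale

Ballots ranking Glendale above Jasper: 1+9+8 = 18.
Ballots ranking Jasper above Glendale: 2+4+10 = 16.
Glendale wins the head-to-head, 18–16.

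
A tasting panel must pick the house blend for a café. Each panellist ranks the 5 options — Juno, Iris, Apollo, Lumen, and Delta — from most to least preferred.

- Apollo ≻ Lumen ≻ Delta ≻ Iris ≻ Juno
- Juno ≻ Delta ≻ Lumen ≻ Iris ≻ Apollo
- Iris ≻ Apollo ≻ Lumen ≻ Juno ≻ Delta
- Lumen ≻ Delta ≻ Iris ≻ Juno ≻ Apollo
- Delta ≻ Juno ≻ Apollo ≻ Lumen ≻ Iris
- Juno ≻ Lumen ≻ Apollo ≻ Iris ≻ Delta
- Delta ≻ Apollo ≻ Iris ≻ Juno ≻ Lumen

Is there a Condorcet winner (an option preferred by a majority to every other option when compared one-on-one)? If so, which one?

No Condorcet winner

Head-to-head results (7 voters total):
Juno vs Iris: Iris wins 4–3.
Juno vs Apollo: Juno wins 4–3.
Juno vs Lumen: Juno wins 4–3.
Juno vs Delta: Delta wins 4–3.
Iris vs Apollo: Apollo wins 4–3.
Iris vs Lumen: Lumen wins 5–2.
Iris vs Delta: Delta wins 5–2.
Apollo vs Lumen: Apollo wins 4–3.
Apollo vs Delta: Delta wins 4–3.
Lumen vs Delta: Lumen wins 4–3.
No candidate beats all others: Juno beats Apollo beats Iris beats Juno, a majority cycle.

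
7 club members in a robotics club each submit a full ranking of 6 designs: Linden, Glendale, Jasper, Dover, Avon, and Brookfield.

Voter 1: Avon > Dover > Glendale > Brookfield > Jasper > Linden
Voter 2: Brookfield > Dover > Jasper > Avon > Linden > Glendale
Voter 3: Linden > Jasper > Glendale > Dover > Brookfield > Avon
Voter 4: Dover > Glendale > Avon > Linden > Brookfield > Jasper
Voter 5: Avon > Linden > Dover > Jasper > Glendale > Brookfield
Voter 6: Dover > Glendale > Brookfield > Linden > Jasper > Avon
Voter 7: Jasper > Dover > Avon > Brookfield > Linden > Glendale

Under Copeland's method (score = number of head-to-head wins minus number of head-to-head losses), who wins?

Dover

Pairwise results:
  Linden vs Glendale: Linden wins 4–3.
  Linden vs Jasper: Linden wins 4–3.
  Linden vs Dover: Dover wins 5–2.
  Linden vs Avon: Avon wins 5–2.
  Linden vs Brookfield: Brookfield wins 4–3.
  Glendale vs Jasper: Jasper wins 4–3.
  Glendale vs Dover: Dover wins 6–1.
  Glendale vs Avon: Avon wins 4–3.
  Glendale vs Brookfield: Glendale wins 5–2.
  Jasper vs Dover: Dover wins 5–2.
  Jasper vs Avon: Jasper wins 4–3.
  Jasper vs Brookfield: Brookfield wins 4–3.
  Dover vs Avon: Dover wins 5–2.
  Dover vs Brookfield: Dover wins 6–1.
  Avon vs Brookfield: Avon wins 4–3.
Copeland scores (wins − losses):
  Linden: 2 − 3 = -1
  Glendale: 1 − 4 = -3
  Jasper: 2 − 3 = -1
  Dover: 5 − 0 = 5
  Avon: 3 − 2 = 1
  Brookfield: 2 − 3 = -1
Dover has the best Copeland score.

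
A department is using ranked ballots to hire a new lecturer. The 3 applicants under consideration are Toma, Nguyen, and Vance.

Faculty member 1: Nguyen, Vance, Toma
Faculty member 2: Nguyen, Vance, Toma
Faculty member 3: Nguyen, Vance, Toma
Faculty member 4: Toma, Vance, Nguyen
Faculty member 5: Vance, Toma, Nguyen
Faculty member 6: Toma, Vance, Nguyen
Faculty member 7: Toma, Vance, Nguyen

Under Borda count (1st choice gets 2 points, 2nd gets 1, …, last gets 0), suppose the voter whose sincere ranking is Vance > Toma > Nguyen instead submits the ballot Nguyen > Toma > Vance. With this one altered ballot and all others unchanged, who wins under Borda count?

Borda totals with the altered ballot: Toma 7, Nguyen 8, Vance 6.
The switch changes the winner from Vance to Nguyen.

Nguyen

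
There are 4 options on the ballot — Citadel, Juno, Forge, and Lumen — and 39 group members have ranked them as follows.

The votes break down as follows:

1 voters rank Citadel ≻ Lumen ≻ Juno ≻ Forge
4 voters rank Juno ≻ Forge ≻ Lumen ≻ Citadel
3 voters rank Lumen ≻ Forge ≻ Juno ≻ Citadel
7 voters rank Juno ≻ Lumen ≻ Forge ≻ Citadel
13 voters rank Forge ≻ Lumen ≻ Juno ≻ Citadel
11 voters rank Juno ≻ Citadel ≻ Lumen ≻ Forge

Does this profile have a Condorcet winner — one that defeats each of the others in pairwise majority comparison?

Yes

Head-to-head results (39 voters total):
Citadel vs Juno: Juno wins 38–1.
Citadel vs Forge: Forge wins 27–12.
Citadel vs Lumen: Lumen wins 27–12.
Juno vs Forge: Juno wins 23–16.
Juno vs Lumen: Juno wins 22–17.
Forge vs Lumen: Lumen wins 22–17.
Juno beats each rival — Citadel (38–1), Forge (23–16), Lumen (22–17) — so Juno is the Condorcet winner.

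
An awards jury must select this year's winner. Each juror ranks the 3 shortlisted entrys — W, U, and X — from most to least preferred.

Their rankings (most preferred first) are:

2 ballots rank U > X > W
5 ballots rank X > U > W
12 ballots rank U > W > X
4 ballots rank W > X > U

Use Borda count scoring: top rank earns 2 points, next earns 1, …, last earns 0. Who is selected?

Borda scores:
  W: 2·0 + 5·0 + 12·1 + 4·2 = 20
  U: 2·2 + 5·1 + 12·2 + 4·0 = 33
  X: 2·1 + 5·2 + 12·0 + 4·1 = 16
U has the highest total.

U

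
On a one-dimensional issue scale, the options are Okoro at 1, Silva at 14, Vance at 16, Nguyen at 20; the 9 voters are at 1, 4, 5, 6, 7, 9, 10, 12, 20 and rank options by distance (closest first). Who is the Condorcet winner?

With single-peaked preferences on a line, the Condorcet winner is the candidate closest to the median voter.
The median voter (position 7) is closest to Okoro at 1.
Check: Okoro vs Nguyen — voters closer to Okoro: 7 of 9.

Okoro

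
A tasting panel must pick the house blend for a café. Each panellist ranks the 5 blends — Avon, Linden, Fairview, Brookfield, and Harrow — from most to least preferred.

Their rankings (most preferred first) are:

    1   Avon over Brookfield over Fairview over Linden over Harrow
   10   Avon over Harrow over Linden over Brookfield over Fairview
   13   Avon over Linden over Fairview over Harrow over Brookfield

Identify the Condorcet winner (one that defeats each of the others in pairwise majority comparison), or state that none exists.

Avon

Head-to-head results (24 voters total):
Avon vs Linden: Avon wins 24–0.
Avon vs Fairview: Avon wins 24–0.
Avon vs Brookfield: Avon wins 24–0.
Avon vs Harrow: Avon wins 24–0.
Linden vs Fairview: Linden wins 23–1.
Linden vs Brookfield: Linden wins 23–1.
Linden vs Harrow: Linden wins 14–10.
Fairview vs Brookfield: Fairview wins 13–11.
Fairview vs Harrow: Fairview wins 14–10.
Brookfield vs Harrow: Harrow wins 23–1.
Avon beats each rival — Linden (24–0), Fairview (24–0), Brookfield (24–0), Harrow (24–0) — so Avon is the Condorcet winner.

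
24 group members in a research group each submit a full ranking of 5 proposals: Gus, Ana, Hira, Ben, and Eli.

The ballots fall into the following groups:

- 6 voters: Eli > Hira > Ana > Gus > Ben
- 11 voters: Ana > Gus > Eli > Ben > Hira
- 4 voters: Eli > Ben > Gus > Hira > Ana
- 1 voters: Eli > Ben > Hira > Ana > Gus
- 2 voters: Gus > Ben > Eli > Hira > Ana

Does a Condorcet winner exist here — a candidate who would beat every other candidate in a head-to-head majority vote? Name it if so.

Head-to-head results (24 voters total):
Gus vs Ana: Ana wins 18–6.
Gus vs Hira: Gus wins 17–7.
Gus vs Ben: Gus wins 19–5.
Gus vs Eli: Gus wins 13–11.
Ana vs Hira: Hira wins 13–11.
Ana vs Ben: Ana wins 17–7.
Ana vs Eli: Eli wins 13–11.
Hira vs Ben: Ben wins 18–6.
Hira vs Eli: Eli wins 24–0.
Ben vs Eli: Eli wins 22–2.
No candidate beats all others: Gus beats Hira beats Ana beats Gus, a majority cycle.

None — there is no Condorcet winner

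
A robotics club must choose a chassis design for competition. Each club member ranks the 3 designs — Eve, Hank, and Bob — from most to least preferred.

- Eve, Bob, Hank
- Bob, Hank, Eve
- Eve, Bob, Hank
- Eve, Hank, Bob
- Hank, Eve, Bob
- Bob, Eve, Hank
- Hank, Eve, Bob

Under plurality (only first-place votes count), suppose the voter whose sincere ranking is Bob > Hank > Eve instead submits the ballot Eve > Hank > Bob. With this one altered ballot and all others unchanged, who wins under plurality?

Eve

First-place totals with the altered ballot: Eve 4, Hank 2, Bob 1.
The winner is unchanged: still Eve.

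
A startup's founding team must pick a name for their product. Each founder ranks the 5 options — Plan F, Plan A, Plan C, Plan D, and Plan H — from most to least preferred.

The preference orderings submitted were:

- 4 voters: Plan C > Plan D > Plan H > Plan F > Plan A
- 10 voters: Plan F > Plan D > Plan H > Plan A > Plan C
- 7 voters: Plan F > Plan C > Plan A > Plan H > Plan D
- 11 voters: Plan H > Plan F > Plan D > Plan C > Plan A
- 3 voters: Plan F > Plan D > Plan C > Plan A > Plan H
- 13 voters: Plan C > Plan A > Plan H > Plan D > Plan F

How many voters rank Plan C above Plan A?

38

Ballots ranking Plan C above Plan A: 4+7+11+3+13 = 38.
Ballots ranking Plan A above Plan C: 10.
So 38 of 48 voters prefer Plan C to Plan A.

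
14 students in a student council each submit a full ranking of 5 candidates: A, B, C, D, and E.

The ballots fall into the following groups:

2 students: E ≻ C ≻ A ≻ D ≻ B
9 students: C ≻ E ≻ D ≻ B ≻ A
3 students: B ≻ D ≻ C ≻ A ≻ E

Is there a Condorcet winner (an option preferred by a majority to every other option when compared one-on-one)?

Head-to-head results (14 voters total):
A vs B: B wins 12–2.
A vs C: C wins 14–0.
A vs D: D wins 12–2.
A vs E: E wins 11–3.
B vs C: C wins 11–3.
B vs D: D wins 11–3.
B vs E: E wins 11–3.
C vs D: C wins 11–3.
C vs E: C wins 12–2.
D vs E: E wins 11–3.
C beats each rival — A (14–0), B (11–3), D (11–3), E (12–2) — so C is the Condorcet winner.

Yes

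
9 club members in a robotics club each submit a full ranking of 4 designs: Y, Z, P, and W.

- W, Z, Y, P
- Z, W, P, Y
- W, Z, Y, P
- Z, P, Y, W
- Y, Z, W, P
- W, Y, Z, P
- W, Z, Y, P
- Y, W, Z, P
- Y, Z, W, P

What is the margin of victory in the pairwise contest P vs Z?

Ballots ranking P above Z: 0.
Ballots ranking Z above P: 9.
Z wins 9–0, a margin of 9.

9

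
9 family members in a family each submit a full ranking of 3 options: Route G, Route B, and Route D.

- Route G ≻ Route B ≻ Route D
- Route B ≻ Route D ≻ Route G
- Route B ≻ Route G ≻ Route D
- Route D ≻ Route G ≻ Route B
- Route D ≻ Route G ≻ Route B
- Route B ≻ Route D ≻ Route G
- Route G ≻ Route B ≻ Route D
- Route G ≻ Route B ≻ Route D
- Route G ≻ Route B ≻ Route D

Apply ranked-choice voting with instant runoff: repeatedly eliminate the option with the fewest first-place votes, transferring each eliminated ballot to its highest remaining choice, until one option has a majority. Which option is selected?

Route G

Round 1: Route G 4, Route B 3, Route D 2. Route D has the fewest and is eliminated.
Round 2: Route G 6, Route B 3. Route G has a majority.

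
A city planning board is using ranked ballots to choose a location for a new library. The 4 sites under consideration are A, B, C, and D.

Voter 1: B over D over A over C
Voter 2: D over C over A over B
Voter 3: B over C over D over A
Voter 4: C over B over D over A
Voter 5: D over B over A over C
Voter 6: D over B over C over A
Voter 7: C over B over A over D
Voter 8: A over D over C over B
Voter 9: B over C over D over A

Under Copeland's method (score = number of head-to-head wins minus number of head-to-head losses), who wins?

B

Pairwise results:
  A vs B: B wins 7–2.
  A vs C: C wins 6–3.
  A vs D: D wins 7–2.
  B vs C: B wins 5–4.
  B vs D: B wins 5–4.
  C vs D: D wins 5–4.
Copeland scores (wins − losses):
  A: 0 − 3 = -3
  B: 3 − 0 = 3
  C: 1 − 2 = -1
  D: 2 − 1 = 1
B has the best Copeland score.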